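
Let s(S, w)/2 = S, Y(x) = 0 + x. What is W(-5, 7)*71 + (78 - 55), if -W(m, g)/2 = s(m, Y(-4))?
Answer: 1443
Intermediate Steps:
Y(x) = x
s(S, w) = 2*S
W(m, g) = -4*m
W(-5, 7)*71 + (78 - 55) = -4*(-5)*71 + (78 - 55) = 20*71 + 23 = 1420 + 23 = 1443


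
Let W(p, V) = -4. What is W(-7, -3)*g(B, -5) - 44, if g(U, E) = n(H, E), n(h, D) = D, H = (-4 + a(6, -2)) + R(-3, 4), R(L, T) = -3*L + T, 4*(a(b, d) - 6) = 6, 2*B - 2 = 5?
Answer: -24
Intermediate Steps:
B = 7/2 (B = 1 + (1/2)*5 = 1 + 5/2 = 7/2 ≈ 3.5000)
a(b, d) = 15/2 (a(b, d) = 6 + (1/4)*6 = 6 + 3/2 = 15/2)
R(L, T) = T - 3*L
H = 33/2 (H = (-4 + 15/2) + (4 - 3*(-3)) = 7/2 + (4 + 9) = 7/2 + 13 = 33/2 ≈ 16.500)
g(U, E) = E
W(-7, -3)*g(B, -5) - 44 = -4*(-5) - 44 = 20 - 44 = -24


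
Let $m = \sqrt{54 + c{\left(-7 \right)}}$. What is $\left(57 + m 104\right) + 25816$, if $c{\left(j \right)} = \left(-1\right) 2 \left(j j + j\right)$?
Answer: $25873 + 104 i \sqrt{30} \approx 25873.0 + 569.63 i$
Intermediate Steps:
$c{\left(j \right)} = - 2 j - 2 j^{2}$ ($c{\left(j \right)} = - 2 \left(j^{2} + j\right) = - 2 \left(j + j^{2}\right) = - 2 j - 2 j^{2}$)
$m = i \sqrt{30}$ ($m = \sqrt{54 - - 14 \left(1 - 7\right)} = \sqrt{54 - \left(-14\right) \left(-6\right)} = \sqrt{54 - 84} = \sqrt{-30} = i \sqrt{30} \approx 5.4772 i$)
$\left(57 + m 104\right) + 25816 = \left(57 + i \sqrt{30} \cdot 104\right) + 25816 = \left(57 + 104 i \sqrt{30}\right) + 25816 = 25873 + 104 i \sqrt{30}$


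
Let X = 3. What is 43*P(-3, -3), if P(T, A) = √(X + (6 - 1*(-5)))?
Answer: 43*√14 ≈ 160.89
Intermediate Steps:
P(T, A) = √14 (P(T, A) = √(3 + (6 - 1*(-5))) = √(3 + (6 + 5)) = √(3 + 11) = √14)
43*P(-3, -3) = 43*√14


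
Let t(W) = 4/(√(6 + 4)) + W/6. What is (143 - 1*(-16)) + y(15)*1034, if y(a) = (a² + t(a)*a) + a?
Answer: 287094 + 6204*√10 ≈ 3.0671e+5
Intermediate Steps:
t(W) = W/6 + 2*√10/5 (t(W) = 4/(√10) + W*(⅙) = 4*(√10/10) + W/6 = 2*√10/5 + W/6 = W/6 + 2*√10/5)
y(a) = a + a² + a*(a/6 + 2*√10/5) (y(a) = (a² + (a/6 + 2*√10/5)*a) + a = (a² + a*(a/6 + 2*√10/5)) + a = a + a² + a*(a/6 + 2*√10/5))
(143 - 1*(-16)) + y(15)*1034 = (143 - 1*(-16)) + ((1/30)*15*(30 + 12*√10 + 35*15))*1034 = (143 + 16) + ((1/30)*15*(30 + 12*√10 + 525))*1034 = 159 + ((1/30)*15*(555 + 12*√10))*1034 = 159 + (555/2 + 6*√10)*1034 = 159 + (286935 + 6204*√10) = 287094 + 6204*√10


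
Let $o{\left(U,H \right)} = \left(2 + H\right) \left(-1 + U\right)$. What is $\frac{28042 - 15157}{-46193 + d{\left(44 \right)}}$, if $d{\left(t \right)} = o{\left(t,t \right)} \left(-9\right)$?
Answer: $- \frac{2577}{12799} \approx -0.20134$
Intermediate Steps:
$o{\left(U,H \right)} = \left(-1 + U\right) \left(2 + H\right)$
$d{\left(t \right)} = 18 - 9 t - 9 t^{2}$ ($d{\left(t \right)} = \left(-2 - t + 2 t + t t\right) \left(-9\right) = \left(-2 - t + 2 t + t^{2}\right) \left(-9\right) = \left(-2 + t + t^{2}\right) \left(-9\right) = 18 - 9 t - 9 t^{2}$)
$\frac{28042 - 15157}{-46193 + d{\left(44 \right)}} = \frac{28042 - 15157}{-46193 - \left(378 + 17424\right)} = \frac{12885}{-46193 - 17802} = \frac{12885}{-63995} = 12885 \left(- \frac{1}{63995}\right) = - \frac{2577}{12799}$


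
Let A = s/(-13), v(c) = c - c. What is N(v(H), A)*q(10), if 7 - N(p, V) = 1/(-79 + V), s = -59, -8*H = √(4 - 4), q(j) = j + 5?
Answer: 101835/968 ≈ 105.20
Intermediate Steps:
q(j) = 5 + j
H = 0 (H = -√(4 - 4)/8 = -√0/8 = -⅛*0 = 0)
v(c) = 0
A = 59/13 (A = -59/(-13) = -59*(-1/13) = 59/13 ≈ 4.5385)
N(p, V) = 7 - 1/(-79 + V)
N(v(H), A)*q(10) = ((-554 + 7*(59/13))/(-79 + 59/13))*(5 + 10) = ((-554 + 413/13)/(-968/13))*15 = -13/968*(-6789/13)*15 = (6789/968)*15 = 101835/968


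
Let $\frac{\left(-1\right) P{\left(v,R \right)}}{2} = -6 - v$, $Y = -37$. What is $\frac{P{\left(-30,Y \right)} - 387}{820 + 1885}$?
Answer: $- \frac{87}{541} \approx -0.16081$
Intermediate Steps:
$P{\left(v,R \right)} = 12 + 2 v$ ($P{\left(v,R \right)} = - 2 \left(-6 - v\right) = 12 + 2 v$)
$\frac{P{\left(-30,Y \right)} - 387}{820 + 1885} = \frac{\left(12 + 2 \left(-30\right)\right) - 387}{820 + 1885} = \frac{\left(12 - 60\right) - 387}{2705} = \left(-48 - 387\right) \frac{1}{2705} = \left(-435\right) \frac{1}{2705} = - \frac{87}{541}$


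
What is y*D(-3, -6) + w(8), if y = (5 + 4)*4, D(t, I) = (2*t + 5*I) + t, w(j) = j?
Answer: -1396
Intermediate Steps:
D(t, I) = 3*t + 5*I
y = 36 (y = 9*4 = 36)
y*D(-3, -6) + w(8) = 36*(3*(-3) + 5*(-6)) + 8 = 36*(-9 - 30) + 8 = 36*(-39) + 8 = -1404 + 8 = -1396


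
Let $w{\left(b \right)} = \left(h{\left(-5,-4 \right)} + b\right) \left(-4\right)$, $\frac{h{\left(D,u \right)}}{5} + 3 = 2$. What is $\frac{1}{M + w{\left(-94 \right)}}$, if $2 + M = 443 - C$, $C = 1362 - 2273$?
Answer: $\frac{1}{1748} \approx 0.00057208$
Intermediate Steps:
$h{\left(D,u \right)} = -5$ ($h{\left(D,u \right)} = -15 + 5 \cdot 2 = -15 + 10 = -5$)
$C = -911$ ($C = 1362 - 2273 = -911$)
$w{\left(b \right)} = 20 - 4 b$ ($w{\left(b \right)} = \left(-5 + b\right) \left(-4\right) = 20 - 4 b$)
$M = 1352$ ($M = -2 + \left(443 - -911\right) = -2 + \left(443 + 911\right) = -2 + 1354 = 1352$)
$\frac{1}{M + w{\left(-94 \right)}} = \frac{1}{1352 + \left(20 - -376\right)} = \frac{1}{1352 + \left(20 + 376\right)} = \frac{1}{1352 + 396} = \frac{1}{1748}$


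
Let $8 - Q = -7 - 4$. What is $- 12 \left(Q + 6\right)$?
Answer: $-300$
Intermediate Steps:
$Q = 19$ ($Q = 8 - \left(-7 - 4\right) = 8 - -11 = 8 + 11 = 19$)
$- 12 \left(Q + 6\right) = - 12 \left(19 + 6\right) = \left(-12\right) 25 = -300$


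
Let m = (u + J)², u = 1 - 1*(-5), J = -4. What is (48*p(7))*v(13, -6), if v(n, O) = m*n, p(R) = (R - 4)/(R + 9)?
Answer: 468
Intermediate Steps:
p(R) = (-4 + R)/(9 + R)
u = 6 (u = 1 + 5 = 6)
m = 4 (m = (6 - 4)² = 2² = 4)
v(n, O) = 4*n
(48*p(7))*v(13, -6) = (48*((-4 + 7)/(9 + 7)))*(4*13) = (48*(3/16))*52 = 9*52 = 468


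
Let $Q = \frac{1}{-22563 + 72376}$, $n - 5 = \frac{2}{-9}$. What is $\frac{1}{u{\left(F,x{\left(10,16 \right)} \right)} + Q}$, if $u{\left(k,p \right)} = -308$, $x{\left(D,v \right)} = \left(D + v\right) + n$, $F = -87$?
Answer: $- \frac{49813}{15342403} \approx -0.0032468$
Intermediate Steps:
$n = \frac{43}{9}$ ($n = 5 + \frac{2}{-9} = 5 + 2 \left(- \frac{1}{9}\right) = 5 - \frac{2}{9} = \frac{43}{9} \approx 4.7778$)
$x{\left(D,v \right)} = \frac{43}{9} + D + v$ ($x{\left(D,v \right)} = \left(D + v\right) + \frac{43}{9} = \frac{43}{9} + D + v$)
$Q = \frac{1}{49813} \approx 2.0075 \cdot 10^{-5}$
$\frac{1}{u{\left(F,x{\left(10,16 \right)} \right)} + Q} = \frac{1}{-308 + \frac{1}{49813}} = \frac{1}{- \frac{15342403}{49813}} = - \frac{49813}{15342403}$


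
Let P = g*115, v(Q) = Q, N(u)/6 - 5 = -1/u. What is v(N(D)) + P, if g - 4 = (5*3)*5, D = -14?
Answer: 63808/7 ≈ 9115.4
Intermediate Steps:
g = 79 (g = 4 + (5*3)*5 = 4 + 15*5 = 4 + 75 = 79)
N(u) = 30 - 6/u (N(u) = 30 + 6*(-1/u) = 30 - 6/u)
P = 9085 (P = 79*115 = 9085)
v(N(D)) + P = (30 - 6/(-14)) + 9085 = (30 - 6*(-1/14)) + 9085 = (30 + 3/7) + 9085 = 213/7 + 9085 = 63808/7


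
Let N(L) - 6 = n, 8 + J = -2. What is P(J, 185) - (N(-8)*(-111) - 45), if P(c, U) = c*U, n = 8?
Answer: -251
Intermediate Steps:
J = -10 (J = -8 - 2 = -10)
N(L) = 14 (N(L) = 6 + 8 = 14)
P(c, U) = U*c
P(J, 185) - (N(-8)*(-111) - 45) = 185*(-10) - (14*(-111) - 45) = -1850 - (-1554 - 45) = -1850 - 1*(-1599) = -1850 + 1599 = -251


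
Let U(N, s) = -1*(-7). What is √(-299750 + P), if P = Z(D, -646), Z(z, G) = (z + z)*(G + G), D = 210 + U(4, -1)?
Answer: I*√860478 ≈ 927.62*I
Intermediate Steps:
U(N, s) = 7
D = 217 (D = 210 + 7 = 217)
Z(z, G) = 4*G*z (Z(z, G) = (2*z)*(2*G) = 4*G*z)
P = -560728 (P = 4*(-646)*217 = -560728)
√(-299750 + P) = √(-299750 - 560728) = √(-860478) = I*√860478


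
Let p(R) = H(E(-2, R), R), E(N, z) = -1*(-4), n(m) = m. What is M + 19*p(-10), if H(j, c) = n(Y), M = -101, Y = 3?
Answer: -44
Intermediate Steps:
E(N, z) = 4
H(j, c) = 3
p(R) = 3
M + 19*p(-10) = -101 + 19*3 = -101 + 57 = -44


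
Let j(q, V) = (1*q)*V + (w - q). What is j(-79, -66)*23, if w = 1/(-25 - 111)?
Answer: 16556481/136 ≈ 1.2174e+5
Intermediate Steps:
w = -1/136 (w = 1/(-136) = -1/136 ≈ -0.0073529)
j(q, V) = -1/136 - q + V*q (j(q, V) = (1*q)*V + (-1/136 - q) = q*V + (-1/136 - q) = V*q + (-1/136 - q) = -1/136 - q + V*q)
j(-79, -66)*23 = (-1/136 - 1*(-79) - 66*(-79))*23 = (-1/136 + 79 + 5214)*23 = (719847/136)*23 = 16556481/136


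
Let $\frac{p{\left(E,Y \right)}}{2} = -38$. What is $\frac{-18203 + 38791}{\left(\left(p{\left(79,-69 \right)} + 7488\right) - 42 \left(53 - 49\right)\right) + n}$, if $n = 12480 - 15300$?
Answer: $\frac{5147}{1106} \approx 4.6537$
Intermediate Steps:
$p{\left(E,Y \right)} = -76$ ($p{\left(E,Y \right)} = 2 \left(-38\right) = -76$)
$n = -2820$
$\frac{-18203 + 38791}{\left(\left(p{\left(79,-69 \right)} + 7488\right) - 42 \left(53 - 49\right)\right) + n} = \frac{-18203 + 38791}{\left(\left(-76 + 7488\right) - 42 \left(53 - 49\right)\right) - 2820} = \frac{20588}{\left(7412 - 168\right) - 2820} = \frac{20588}{7244 - 2820} = \frac{20588}{4424} = 20588 \cdot \frac{1}{4424} = \frac{5147}{1106}$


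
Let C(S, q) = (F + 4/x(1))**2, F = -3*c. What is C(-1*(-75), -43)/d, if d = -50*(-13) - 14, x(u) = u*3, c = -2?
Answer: 121/1431 ≈ 0.084556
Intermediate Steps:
x(u) = 3*u
d = 636 (d = 650 - 14 = 636)
F = 6 (F = -3*(-2) = 6)
C(S, q) = 484/9 (C(S, q) = (6 + 4/((3*1)))**2 = (6 + 4/3)**2 = (22/3)**2 = 484/9)
C(-1*(-75), -43)/d = (484/9)/636 = (484/9)*(1/636) = 121/1431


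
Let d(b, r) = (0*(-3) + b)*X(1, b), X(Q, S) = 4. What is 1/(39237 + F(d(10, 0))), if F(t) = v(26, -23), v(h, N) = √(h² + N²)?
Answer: 39237/1539540964 - √1205/1539540964 ≈ 2.5464e-5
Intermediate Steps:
d(b, r) = 4*b (d(b, r) = (0*(-3) + b)*4 = (0 + b)*4 = b*4 = 4*b)
v(h, N) = √(N² + h²)
F(t) = √1205 (F(t) = √((-23)² + 26²) = √(529 + 676) = √1205)
1/(39237 + F(d(10, 0))) = 1/(39237 + √1205)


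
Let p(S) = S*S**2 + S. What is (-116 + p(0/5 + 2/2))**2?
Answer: 12996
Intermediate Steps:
p(S) = S + S**3 (p(S) = S**3 + S = S + S**3)
(-116 + p(0/5 + 2/2))**2 = (-116 + ((0/5 + 2/2) + (0/5 + 2/2)**3))**2 = (-116 + ((0*(1/5) + 2*(1/2)) + (0*(1/5) + 2*(1/2))**3))**2 = (-116 + ((0 + 1) + (0 + 1)**3))**2 = (-116 + (1 + 1**3))**2 = (-116 + (1 + 1))**2 = (-116 + 2)**2 = (-114)**2 = 12996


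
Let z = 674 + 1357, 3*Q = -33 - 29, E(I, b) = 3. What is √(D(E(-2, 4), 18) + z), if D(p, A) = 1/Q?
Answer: 3*√867442/62 ≈ 45.066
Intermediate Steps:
Q = -62/3 (Q = (-33 - 29)/3 = (⅓)*(-62) = -62/3 ≈ -20.667)
D(p, A) = -3/62 (D(p, A) = 1/(-62/3) = -3/62)
z = 2031
√(D(E(-2, 4), 18) + z) = √(-3/62 + 2031) = √(125919/62) = 3*√867442/62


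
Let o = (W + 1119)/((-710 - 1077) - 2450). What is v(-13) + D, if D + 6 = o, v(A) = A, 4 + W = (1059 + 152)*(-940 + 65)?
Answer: 978007/4237 ≈ 230.83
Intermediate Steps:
W = -1059629 (W = -4 + (1059 + 152)*(-940 + 65) = -4 + 1211*(-875) = -4 - 1059625 = -1059629)
o = 1058510/4237 (o = (-1059629 + 1119)/((-710 - 1077) - 2450) = -1058510/(-1787 - 2450) = -1058510/(-4237) = -1058510*(-1/4237) = 1058510/4237 ≈ 249.83)
D = 1033088/4237 (D = -6 + 1058510/4237 = 1033088/4237 ≈ 243.83)
v(-13) + D = -13 + 1033088/4237 = 978007/4237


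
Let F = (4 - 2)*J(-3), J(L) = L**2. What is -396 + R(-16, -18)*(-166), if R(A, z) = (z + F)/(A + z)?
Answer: -396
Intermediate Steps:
F = 18 (F = (4 - 2)*(-3)**2 = 2*9 = 18)
R(A, z) = (18 + z)/(A + z) (R(A, z) = (z + 18)/(A + z) = (18 + z)/(A + z))
-396 + R(-16, -18)*(-166) = -396 + ((18 - 18)/(-16 - 18))*(-166) = -396 + (0/(-34))*(-166) = -396 - 1/34*0*(-166) = -396 + 0*(-166) = -396 + 0 = -396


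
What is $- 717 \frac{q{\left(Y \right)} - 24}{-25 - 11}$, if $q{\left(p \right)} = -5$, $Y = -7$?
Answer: $- \frac{6931}{12} \approx -577.58$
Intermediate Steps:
$- 717 \frac{q{\left(Y \right)} - 24}{-25 - 11} = - 717 \frac{-5 - 24}{-25 - 11} = - 717 \left(- \frac{29}{-36}\right) = - 717 \left(\left(-29\right) \left(- \frac{1}{36}\right)\right) = \left(-717\right) \frac{29}{36} = - \frac{6931}{12}$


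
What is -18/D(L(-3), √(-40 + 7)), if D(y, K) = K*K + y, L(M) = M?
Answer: ½ ≈ 0.50000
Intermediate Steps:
D(y, K) = y + K² (D(y, K) = K² + y = y + K²)
-18/D(L(-3), √(-40 + 7)) = -18/(-3 + (√(-40 + 7))²) = -18/(-3 + (√(-33))²) = -18/(-3 + (I*√33)²) = -18/(-3 - 33) = -18/(-36) = -18*(-1/36) = ½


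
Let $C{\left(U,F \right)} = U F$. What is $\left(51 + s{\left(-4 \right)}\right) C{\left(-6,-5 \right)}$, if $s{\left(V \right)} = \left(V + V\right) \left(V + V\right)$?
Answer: $3450$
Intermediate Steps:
$C{\left(U,F \right)} = F U$
$s{\left(V \right)} = 4 V^{2}$ ($s{\left(V \right)} = 2 V 2 V = 4 V^{2}$)
$\left(51 + s{\left(-4 \right)}\right) C{\left(-6,-5 \right)} = \left(51 + 4 \left(-4\right)^{2}\right) \left(\left(-5\right) \left(-6\right)\right) = \left(51 + 4 \cdot 16\right) 30 = \left(51 + 64\right) 30 = 115 \cdot 30 = 3450$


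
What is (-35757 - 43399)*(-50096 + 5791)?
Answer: 3507006580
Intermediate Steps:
(-35757 - 43399)*(-50096 + 5791) = -79156*(-44305) = 3507006580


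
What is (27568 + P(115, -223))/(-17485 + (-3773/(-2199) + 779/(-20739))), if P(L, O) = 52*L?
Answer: -169995398492/88591995151 ≈ -1.9189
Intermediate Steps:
(27568 + P(115, -223))/(-17485 + (-3773/(-2199) + 779/(-20739))) = (27568 + 52*115)/(-17485 + (-3773/(-2199) + 779/(-20739))) = (27568 + 5980)/(-17485 + (-3773*(-1/2199) + 779*(-1/20739))) = 33548/(-17485 + (3773/2199 - 779/20739)) = 33548/(-17485 + 8503914/5067229) = 33548/(-88591995151/5067229) = 33548*(-5067229/88591995151) = -169995398492/88591995151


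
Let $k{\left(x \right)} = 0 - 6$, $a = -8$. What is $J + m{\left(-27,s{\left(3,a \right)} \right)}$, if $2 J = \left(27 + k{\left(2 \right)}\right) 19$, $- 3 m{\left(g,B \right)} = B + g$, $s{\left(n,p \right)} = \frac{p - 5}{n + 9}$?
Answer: $\frac{7519}{36} \approx 208.86$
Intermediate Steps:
$s{\left(n,p \right)} = \frac{-5 + p}{9 + n}$
$k{\left(x \right)} = -6$ ($k{\left(x \right)} = 0 - 6 = -6$)
$m{\left(g,B \right)} = - \frac{B}{3} - \frac{g}{3}$ ($m{\left(g,B \right)} = - \frac{B + g}{3} = - \frac{B}{3} - \frac{g}{3}$)
$J = \frac{399}{2}$ ($J = \frac{\left(27 - 6\right) 19}{2} = \frac{21 \cdot 19}{2} = \frac{1}{2} \cdot 399 = \frac{399}{2} \approx 199.5$)
$J + m{\left(-27,s{\left(3,a \right)} \right)} = \frac{399}{2} - \left(-9 + \frac{\frac{1}{9 + 3} \left(-5 - 8\right)}{3}\right) = \frac{399}{2} + \left(- \frac{\frac{1}{12} \left(-13\right)}{3} + 9\right) = \frac{399}{2} + \left(\left(- \frac{1}{3}\right) \left(- \frac{13}{12}\right) + 9\right) = \frac{399}{2} + \left(\frac{13}{36} + 9\right) = \frac{399}{2} + \frac{337}{36} = \frac{7519}{36}$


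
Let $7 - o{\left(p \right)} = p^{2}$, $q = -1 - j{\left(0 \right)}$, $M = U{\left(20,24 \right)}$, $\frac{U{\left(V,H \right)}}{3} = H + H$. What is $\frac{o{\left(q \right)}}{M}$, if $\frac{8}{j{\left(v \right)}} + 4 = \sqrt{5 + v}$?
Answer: $\frac{43}{8712} - \frac{7 \sqrt{5}}{363} \approx -0.038184$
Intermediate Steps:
$U{\left(V,H \right)} = 6 H$ ($U{\left(V,H \right)} = 3 \left(H + H\right) = 3 \cdot 2 H = 6 H$)
$j{\left(v \right)} = \frac{8}{-4 + \sqrt{5 + v}}$
$M = 144$ ($M = 6 \cdot 24 = 144$)
$q = -1 - \frac{8}{-4 + \sqrt{5}}$ ($q = -1 - \frac{8}{-4 + \sqrt{5 + 0}} = -1 - \frac{8}{-4 + \sqrt{5}} \approx 3.5353$)
$o{\left(p \right)} = 7 - p^{2}$
$\frac{o{\left(q \right)}}{M} = \frac{7 - \left(\frac{21}{11} + \frac{8 \sqrt{5}}{11}\right)^{2}}{144} = \left(7 - \left(\frac{21}{11} + \frac{8 \sqrt{5}}{11}\right)^{2}\right) \frac{1}{144} = \frac{7}{144} - \frac{\left(\frac{21}{11} + \frac{8 \sqrt{5}}{11}\right)^{2}}{144}$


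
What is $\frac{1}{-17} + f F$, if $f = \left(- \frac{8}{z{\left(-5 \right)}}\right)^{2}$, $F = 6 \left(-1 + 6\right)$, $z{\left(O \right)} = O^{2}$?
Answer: $\frac{6403}{2125} \approx 3.0132$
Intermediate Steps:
$F = 30$ ($F = 6 \cdot 5 = 30$)
$f = \frac{64}{625}$ ($f = \left(- \frac{8}{\left(-5\right)^{2}}\right)^{2} = \left(- \frac{8}{25}\right)^{2} = \frac{64}{625} \approx 0.1024$)
$\frac{1}{-17} + f F = \frac{1}{-17} + \frac{64}{625} \cdot 30 = - \frac{1}{17} + \frac{384}{125} = \frac{6403}{2125}$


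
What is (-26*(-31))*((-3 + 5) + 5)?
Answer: 5642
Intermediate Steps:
(-26*(-31))*((-3 + 5) + 5) = 806*(2 + 5) = 806*7 = 5642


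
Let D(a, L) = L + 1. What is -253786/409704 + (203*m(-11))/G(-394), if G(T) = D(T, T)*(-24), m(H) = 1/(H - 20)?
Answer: -71984657/116079624 ≈ -0.62013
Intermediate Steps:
m(H) = 1/(-20 + H)
D(a, L) = 1 + L
G(T) = -24 - 24*T (G(T) = (1 + T)*(-24) = -24 - 24*T)
-253786/409704 + (203*m(-11))/G(-394) = -253786/409704 + (203/(-20 - 11))/(-24 - 24*(-394)) = -253786*1/409704 + (203/(-31))/(-24 + 9456) = -2951/4764 + (203*(-1/31))/9432 = -2951/4764 - 203/31*1/9432 = -2951/4764 - 203/292392 = -71984657/116079624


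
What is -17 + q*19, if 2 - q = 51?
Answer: -948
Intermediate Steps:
q = -49 (q = 2 - 1*51 = 2 - 51 = -49)
-17 + q*19 = -17 - 49*19 = -17 - 931 = -948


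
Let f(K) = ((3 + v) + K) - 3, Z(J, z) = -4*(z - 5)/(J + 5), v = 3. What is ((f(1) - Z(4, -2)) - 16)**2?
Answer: 18496/81 ≈ 228.35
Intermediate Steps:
Z(J, z) = -4*(-5 + z)/(5 + J)
f(K) = 3 + K (f(K) = ((3 + 3) + K) - 3 = (6 + K) - 3 = 3 + K)
((f(1) - Z(4, -2)) - 16)**2 = (((3 + 1) - 4*(5 - 1*(-2))/(5 + 4)) - 16)**2 = ((4 - 4*(5 + 2)/9) - 16)**2 = ((4 - 4*7/9) - 16)**2 = ((4 - 1*28/9) - 16)**2 = ((4 - 28/9) - 16)**2 = (8/9 - 16)**2 = (-136/9)**2 = 18496/81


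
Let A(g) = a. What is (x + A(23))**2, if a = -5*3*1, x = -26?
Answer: 1681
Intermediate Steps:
a = -15 (a = -15*1 = -15)
A(g) = -15
(x + A(23))**2 = (-26 - 15)**2 = (-41)**2 = 1681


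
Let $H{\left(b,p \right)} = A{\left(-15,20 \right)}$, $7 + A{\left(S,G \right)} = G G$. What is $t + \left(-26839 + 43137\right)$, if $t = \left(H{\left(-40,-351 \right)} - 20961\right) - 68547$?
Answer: $-72817$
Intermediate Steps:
$A{\left(S,G \right)} = -7 + G^{2}$ ($A{\left(S,G \right)} = -7 + G G = -7 + G^{2}$)
$H{\left(b,p \right)} = 393$ ($H{\left(b,p \right)} = -7 + 20^{2} = -7 + 400 = 393$)
$t = -89115$ ($t = \left(393 - 20961\right) - 68547 = -20568 - 68547 = -89115$)
$t + \left(-26839 + 43137\right) = -89115 + \left(-26839 + 43137\right) = -89115 + 16298 = -72817$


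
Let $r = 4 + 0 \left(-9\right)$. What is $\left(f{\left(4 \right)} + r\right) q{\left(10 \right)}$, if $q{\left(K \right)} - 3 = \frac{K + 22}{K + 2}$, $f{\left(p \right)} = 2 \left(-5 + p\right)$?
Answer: $\frac{34}{3} \approx 11.333$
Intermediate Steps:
$f{\left(p \right)} = -10 + 2 p$
$r = 4$ ($r = 4 + 0 = 4$)
$q{\left(K \right)} = 3 + \frac{22 + K}{2 + K}$ ($q{\left(K \right)} = 3 + \frac{K + 22}{K + 2} = 3 + \frac{22 + K}{2 + K}$)
$\left(f{\left(4 \right)} + r\right) q{\left(10 \right)} = \left(\left(-10 + 2 \cdot 4\right) + 4\right) \frac{4 \left(7 + 10\right)}{2 + 10} = \left(\left(-10 + 8\right) + 4\right) 4 \cdot \frac{1}{12} \cdot 17 = \left(-2 + 4\right) 4 \cdot \frac{1}{12} \cdot 17 = 2 \cdot \frac{17}{3} = \frac{34}{3}$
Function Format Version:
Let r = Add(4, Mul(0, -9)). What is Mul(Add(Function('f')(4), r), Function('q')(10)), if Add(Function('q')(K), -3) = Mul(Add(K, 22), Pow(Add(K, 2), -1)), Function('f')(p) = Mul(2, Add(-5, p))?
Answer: Rational(34, 3) ≈ 11.333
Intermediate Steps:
Function('f')(p) = Add(-10, Mul(2, p))
r = 4 (r = Add(4, 0) = 4)
Function('q')(K) = Add(3, Mul(Pow(Add(2, K), -1), Add(22, K))) (Function('q')(K) = Add(3, Mul(Add(K, 22), Pow(Add(K, 2), -1))) = Add(3, Mul(Add(22, K), Pow(Add(2, K), -1))) = Add(3, Mul(Pow(Add(2, K), -1), Add(22, K))))
Mul(Add(Function('f')(4), r), Function('q')(10)) = Mul(Add(Add(-10, Mul(2, 4)), 4), Mul(4, Pow(Add(2, 10), -1), Add(7, 10))) = Mul(Add(Add(-10, 8), 4), Mul(4, Pow(12, -1), 17)) = Mul(Add(-2, 4), Mul(4, Rational(1, 12), 17)) = Mul(2, Rational(17, 3)) = Rational(34, 3)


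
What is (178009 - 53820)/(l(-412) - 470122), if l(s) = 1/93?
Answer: -11549577/43721345 ≈ -0.26416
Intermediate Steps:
l(s) = 1/93
(178009 - 53820)/(l(-412) - 470122) = (178009 - 53820)/(1/93 - 470122) = 124189/(-43721345/93) = 124189*(-93/43721345) = -11549577/43721345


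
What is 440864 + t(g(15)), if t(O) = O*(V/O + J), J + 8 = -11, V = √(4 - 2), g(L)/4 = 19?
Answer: 439420 + √2 ≈ 4.3942e+5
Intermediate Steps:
g(L) = 76 (g(L) = 4*19 = 76)
V = √2 ≈ 1.4142
J = -19 (J = -8 - 11 = -19)
t(O) = O*(-19 + √2/O) (t(O) = O*(√2/O - 19) = O*(-19 + √2/O))
440864 + t(g(15)) = 440864 + (√2 - 19*76) = 440864 + (√2 - 1444) = 440864 + (-1444 + √2) = 439420 + √2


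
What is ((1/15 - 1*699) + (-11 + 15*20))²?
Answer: 37810201/225 ≈ 1.6805e+5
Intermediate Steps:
((1/15 - 1*699) + (-11 + 15*20))² = ((1/15 - 699) + (-11 + 300))² = (-10484/15 + 289)² = (-6149/15)² = 37810201/225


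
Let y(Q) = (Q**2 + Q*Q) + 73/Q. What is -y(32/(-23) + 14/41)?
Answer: 59274413911/880356510 ≈ 67.330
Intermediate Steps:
y(Q) = 2*Q**2 + 73/Q (y(Q) = (Q**2 + Q**2) + 73/Q = 2*Q**2 + 73/Q)
-y(32/(-23) + 14/41) = -(73 + 2*(32/(-23) + 14/41)**3)/(32/(-23) + 14/41) = -(73 + 2*(32*(-1/23) + 14*(1/41))**3)/(32*(-1/23) + 14*(1/41)) = -(73 + 2*(-32/23 + 14/41)**3)/(-32/23 + 14/41) = -(73 + 2*(-990/943)**3)/(-990/943) = -(-943)*(73 + 2*(-970299000/838561807))/990 = -(-943)*(73 - 1940598000/838561807)/990 = -(-943)*59274413911/(990*838561807) = -1*(-59274413911/880356510) = 59274413911/880356510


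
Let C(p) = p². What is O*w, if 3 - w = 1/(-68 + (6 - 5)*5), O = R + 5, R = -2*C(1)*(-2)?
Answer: 190/7 ≈ 27.143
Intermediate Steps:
R = 4 (R = -2*1²*(-2) = -2*1*(-2) = -2*(-2) = 4)
O = 9 (O = 4 + 5 = 9)
w = 190/63 (w = 3 - 1/(-68 + (6 - 5)*5) = 3 - 1/(-68 + 1*5) = 3 - 1/(-68 + 5) = 3 - 1/(-63) = 3 - 1*(-1/63) = 3 + 1/63 = 190/63 ≈ 3.0159)
O*w = 9*(190/63) = 190/7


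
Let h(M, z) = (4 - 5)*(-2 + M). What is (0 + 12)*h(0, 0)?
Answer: 24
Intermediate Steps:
h(M, z) = 2 - M (h(M, z) = -(-2 + M) = 2 - M)
(0 + 12)*h(0, 0) = (0 + 12)*(2 - 1*0) = 12*(2 + 0) = 12*2 = 24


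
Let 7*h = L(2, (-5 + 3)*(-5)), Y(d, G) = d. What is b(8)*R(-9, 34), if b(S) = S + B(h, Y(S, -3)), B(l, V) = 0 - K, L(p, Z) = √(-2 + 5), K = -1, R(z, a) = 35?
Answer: 315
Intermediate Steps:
L(p, Z) = √3
h = √3/7 ≈ 0.24744
B(l, V) = 1 (B(l, V) = 0 - 1*(-1) = 0 + 1 = 1)
b(S) = 1 + S (b(S) = S + 1 = 1 + S)
b(8)*R(-9, 34) = (1 + 8)*35 = 9*35 = 315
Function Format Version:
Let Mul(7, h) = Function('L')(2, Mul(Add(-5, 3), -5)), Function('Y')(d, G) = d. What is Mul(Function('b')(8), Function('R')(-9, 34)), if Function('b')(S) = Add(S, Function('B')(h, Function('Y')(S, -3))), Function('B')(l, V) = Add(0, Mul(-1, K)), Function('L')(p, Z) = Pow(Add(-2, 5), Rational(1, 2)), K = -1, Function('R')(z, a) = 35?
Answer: 315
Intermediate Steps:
Function('L')(p, Z) = Pow(3, Rational(1, 2))
h = Mul(Rational(1, 7), Pow(3, Rational(1, 2))) ≈ 0.24744
Function('B')(l, V) = 1 (Function('B')(l, V) = Add(0, Mul(-1, -1)) = Add(0, 1) = 1)
Function('b')(S) = Add(1, S) (Function('b')(S) = Add(S, 1) = Add(1, S))
Mul(Function('b')(8), Function('R')(-9, 34)) = Mul(Add(1, 8), 35) = Mul(9, 35) = 315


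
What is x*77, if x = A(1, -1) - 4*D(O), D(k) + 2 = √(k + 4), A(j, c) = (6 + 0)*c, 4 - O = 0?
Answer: 154 - 616*√2 ≈ -717.16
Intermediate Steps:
O = 4 (O = 4 - 1*0 = 4 + 0 = 4)
A(j, c) = 6*c
D(k) = -2 + √(4 + k) (D(k) = -2 + √(k + 4) = -2 + √(4 + k))
x = 2 - 8*√2 (x = 6*(-1) - 4*(-2 + √(4 + 4)) = -6 - 4*(-2 + √8) = -6 - 4*(-2 + 2*√2) = -6 + (8 - 8*√2) = 2 - 8*√2 ≈ -9.3137)
x*77 = (2 - 8*√2)*77 = 154 - 616*√2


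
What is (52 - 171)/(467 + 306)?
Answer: -119/773 ≈ -0.15395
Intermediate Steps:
(52 - 171)/(467 + 306) = -119/773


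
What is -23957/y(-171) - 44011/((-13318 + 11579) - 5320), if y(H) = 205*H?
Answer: 570639356/82484415 ≈ 6.9181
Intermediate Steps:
-23957/y(-171) - 44011/((-13318 + 11579) - 5320) = -23957/(205*(-171)) - 44011/((-13318 + 11579) - 5320) = -23957/(-35055) - 44011/(-1739 - 5320) = -23957*(-1/35055) - 44011/(-7059) = 23957/35055 - 44011*(-1/7059) = 23957/35055 + 44011/7059 = 570639356/82484415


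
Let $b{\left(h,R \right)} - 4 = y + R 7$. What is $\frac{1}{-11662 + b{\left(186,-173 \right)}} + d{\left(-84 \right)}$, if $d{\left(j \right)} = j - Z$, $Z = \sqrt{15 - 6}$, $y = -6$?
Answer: $- \frac{1120126}{12875} \approx -87.0$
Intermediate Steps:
$Z = 3$ ($Z = \sqrt{9} = 3$)
$b{\left(h,R \right)} = -2 + 7 R$ ($b{\left(h,R \right)} = 4 + \left(-6 + R 7\right) = 4 + \left(-6 + 7 R\right) = -2 + 7 R$)
$d{\left(j \right)} = -3 + j$ ($d{\left(j \right)} = j - 3 = -3 + j$)
$\frac{1}{-11662 + b{\left(186,-173 \right)}} + d{\left(-84 \right)} = \frac{1}{-11662 + \left(-2 + 7 \left(-173\right)\right)} - 87 = \frac{1}{-11662 - 1213} - 87 = \frac{1}{-12875} - 87 = - \frac{1}{12875} - 87 = - \frac{1120126}{12875}$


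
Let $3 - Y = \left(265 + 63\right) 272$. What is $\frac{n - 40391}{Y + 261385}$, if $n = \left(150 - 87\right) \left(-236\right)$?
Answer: $- \frac{55259}{172172} \approx -0.32095$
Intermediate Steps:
$n = -14868$ ($n = 63 \left(-236\right) = -14868$)
$Y = -89213$ ($Y = 3 - \left(265 + 63\right) 272 = 3 - 328 \cdot 272 = 3 - 89216 = -89213$)
$\frac{n - 40391}{Y + 261385} = \frac{-14868 - 40391}{-89213 + 261385} = \frac{-14868 - 40391}{172172} = \left(-55259\right) \frac{1}{172172} = - \frac{55259}{172172}$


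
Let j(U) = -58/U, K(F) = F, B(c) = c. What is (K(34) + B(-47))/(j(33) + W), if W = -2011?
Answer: 429/66421 ≈ 0.0064588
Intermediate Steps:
(K(34) + B(-47))/(j(33) + W) = (34 - 47)/(-58/33 - 2011) = -13/(-58*1/33 - 2011) = -13/(-58/33 - 2011) = -13/(-66421/33) = -13*(-33/66421) = 429/66421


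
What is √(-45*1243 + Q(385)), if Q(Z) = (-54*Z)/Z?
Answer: 3*I*√6221 ≈ 236.62*I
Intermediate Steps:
Q(Z) = -54
√(-45*1243 + Q(385)) = √(-45*1243 - 54) = √(-55935 - 54) = √(-55989) = 3*I*√6221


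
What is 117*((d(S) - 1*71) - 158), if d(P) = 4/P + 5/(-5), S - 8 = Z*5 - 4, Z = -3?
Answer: -296478/11 ≈ -26953.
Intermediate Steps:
S = -11 (S = 8 + (-3*5 - 4) = 8 + (-15 - 4) = 8 - 19 = -11)
d(P) = -1 + 4/P (d(P) = 4/P + 5*(-⅕) = 4/P - 1 = -1 + 4/P)
117*((d(S) - 1*71) - 158) = 117*(((4 - 1*(-11))/(-11) - 1*71) - 158) = 117*((-(4 + 11)/11 - 71) - 158) = 117*((-1/11*15 - 71) - 158) = 117*((-15/11 - 71) - 158) = 117*(-796/11 - 158) = 117*(-2534/11) = -296478/11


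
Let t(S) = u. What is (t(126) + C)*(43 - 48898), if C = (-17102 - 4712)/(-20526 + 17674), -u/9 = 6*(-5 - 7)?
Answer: -45677226525/1426 ≈ -3.2032e+7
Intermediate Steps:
u = 648 (u = -54*(-5 - 7) = -54*(-12) = -9*(-72) = 648)
t(S) = 648
C = 10907/1426 (C = -21814/(-2852) = -21814*(-1/2852) = 10907/1426 ≈ 7.6487)
(t(126) + C)*(43 - 48898) = (648 + 10907/1426)*(43 - 48898) = (934955/1426)*(-48855) = -45677226525/1426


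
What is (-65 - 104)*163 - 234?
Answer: -27781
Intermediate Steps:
(-65 - 104)*163 - 234 = -169*163 - 234 = -27547 - 234 = -27781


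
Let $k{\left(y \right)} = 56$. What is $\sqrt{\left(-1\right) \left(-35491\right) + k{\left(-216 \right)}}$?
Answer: $17 \sqrt{123} \approx 188.54$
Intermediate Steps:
$\sqrt{\left(-1\right) \left(-35491\right) + k{\left(-216 \right)}} = \sqrt{\left(-1\right) \left(-35491\right) + 56} = \sqrt{35491 + 56} = \sqrt{35547} = 17 \sqrt{123}$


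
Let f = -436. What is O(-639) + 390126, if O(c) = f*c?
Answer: 668730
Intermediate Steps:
O(c) = -436*c
O(-639) + 390126 = -436*(-639) + 390126 = 278604 + 390126 = 668730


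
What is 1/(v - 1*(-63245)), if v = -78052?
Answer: -1/14807 ≈ -6.7536e-5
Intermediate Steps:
1/(v - 1*(-63245)) = 1/(-78052 - 1*(-63245)) = 1/(-78052 + 63245) = 1/(-14807) = -1/14807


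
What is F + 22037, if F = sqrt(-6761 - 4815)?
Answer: 22037 + 2*I*sqrt(2894) ≈ 22037.0 + 107.59*I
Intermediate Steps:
F = 2*I*sqrt(2894) (F = sqrt(-11576) = 2*I*sqrt(2894) ≈ 107.59*I)
F + 22037 = 2*I*sqrt(2894) + 22037 = 22037 + 2*I*sqrt(2894)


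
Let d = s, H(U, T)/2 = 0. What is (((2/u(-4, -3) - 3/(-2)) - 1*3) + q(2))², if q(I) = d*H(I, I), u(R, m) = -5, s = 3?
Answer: 361/100 ≈ 3.6100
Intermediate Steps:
H(U, T) = 0 (H(U, T) = 2*0 = 0)
d = 3
q(I) = 0 (q(I) = 3*0 = 0)
(((2/u(-4, -3) - 3/(-2)) - 1*3) + q(2))² = (((2/(-5) - 3/(-2)) - 1*3) + 0)² = (((2*(-⅕) - 3*(-½)) - 3) + 0)² = (((-⅖ + 3/2) - 3) + 0)² = ((11/10 - 3) + 0)² = (-19/10 + 0)² = (-19/10)² = 361/100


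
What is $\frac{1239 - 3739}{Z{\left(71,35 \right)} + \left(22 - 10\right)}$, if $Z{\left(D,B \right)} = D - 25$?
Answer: $- \frac{1250}{29} \approx -43.103$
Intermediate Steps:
$Z{\left(D,B \right)} = -25 + D$ ($Z{\left(D,B \right)} = D - 25 = -25 + D$)
$\frac{1239 - 3739}{Z{\left(71,35 \right)} + \left(22 - 10\right)} = \frac{1239 - 3739}{\left(-25 + 71\right) + \left(22 - 10\right)} = - \frac{2500}{46 + \left(22 - 10\right)} = - \frac{2500}{46 + 12} = - \frac{2500}{58} = \left(-2500\right) \frac{1}{58} = - \frac{1250}{29}$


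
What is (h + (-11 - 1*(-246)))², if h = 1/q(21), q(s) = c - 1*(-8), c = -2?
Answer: 1990921/36 ≈ 55303.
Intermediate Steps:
q(s) = 6 (q(s) = -2 - 1*(-8) = -2 + 8 = 6)
h = ⅙ (h = 1/6 = ⅙ ≈ 0.16667)
(h + (-11 - 1*(-246)))² = (⅙ + (-11 - 1*(-246)))² = (⅙ + (-11 + 246))² = (⅙ + 235)² = (1411/6)² = 1990921/36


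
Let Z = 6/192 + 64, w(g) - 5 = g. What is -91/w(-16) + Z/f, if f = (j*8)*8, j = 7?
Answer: 1327115/157696 ≈ 8.4156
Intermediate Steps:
w(g) = 5 + g
f = 448 (f = (7*8)*8 = 56*8 = 448)
Z = 2049/32 (Z = 6*(1/192) + 64 = 1/32 + 64 = 2049/32 ≈ 64.031)
-91/w(-16) + Z/f = -91/(5 - 16) + (2049/32)/448 = -91/(-11) + (2049/32)*(1/448) = -91*(-1/11) + 2049/14336 = 91/11 + 2049/14336 = 1327115/157696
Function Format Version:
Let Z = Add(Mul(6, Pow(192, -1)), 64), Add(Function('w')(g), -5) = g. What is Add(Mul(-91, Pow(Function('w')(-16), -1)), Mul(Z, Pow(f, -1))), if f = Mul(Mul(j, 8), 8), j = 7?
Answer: Rational(1327115, 157696) ≈ 8.4156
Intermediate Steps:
Function('w')(g) = Add(5, g)
f = 448 (f = Mul(Mul(7, 8), 8) = Mul(56, 8) = 448)
Z = Rational(2049, 32) (Z = Add(Mul(6, Rational(1, 192)), 64) = Add(Rational(1, 32), 64) = Rational(2049, 32) ≈ 64.031)
Add(Mul(-91, Pow(Function('w')(-16), -1)), Mul(Z, Pow(f, -1))) = Add(Mul(-91, Pow(Add(5, -16), -1)), Mul(Rational(2049, 32), Pow(448, -1))) = Add(Mul(-91, Pow(-11, -1)), Mul(Rational(2049, 32), Rational(1, 448))) = Add(Mul(-91, Rational(-1, 11)), Rational(2049, 14336)) = Add(Rational(91, 11), Rational(2049, 14336)) = Rational(1327115, 157696)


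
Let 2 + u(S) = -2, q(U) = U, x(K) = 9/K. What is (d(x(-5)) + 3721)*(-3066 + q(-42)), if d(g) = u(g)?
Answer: -11552436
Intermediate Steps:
u(S) = -4 (u(S) = -2 - 2 = -4)
d(g) = -4
(d(x(-5)) + 3721)*(-3066 + q(-42)) = (-4 + 3721)*(-3066 - 42) = 3717*(-3108) = -11552436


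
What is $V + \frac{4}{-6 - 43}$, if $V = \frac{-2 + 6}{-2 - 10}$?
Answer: $- \frac{61}{147} \approx -0.41497$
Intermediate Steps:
$V = - \frac{1}{3}$ ($V = \frac{4}{-12} = 4 \left(- \frac{1}{12}\right) = - \frac{1}{3} \approx -0.33333$)
$V + \frac{4}{-6 - 43} = - \frac{1}{3} + \frac{4}{-6 - 43} = - \frac{1}{3} + \frac{4}{-49} = - \frac{1}{3} + 4 \left(- \frac{1}{49}\right) = - \frac{1}{3} - \frac{4}{49} = - \frac{61}{147}$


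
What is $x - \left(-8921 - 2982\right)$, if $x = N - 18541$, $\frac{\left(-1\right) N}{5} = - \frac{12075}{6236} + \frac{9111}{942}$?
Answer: $- \frac{6536815131}{979052} \approx -6676.7$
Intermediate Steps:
$N = - \frac{37867955}{979052}$ ($N = - 5 \left(- \frac{12075}{6236} + \frac{9111}{942}\right) = - 5 \left(\left(-12075\right) \frac{1}{6236} + 9111 \cdot \frac{1}{942}\right) = - 5 \left(- \frac{12075}{6236} + \frac{3037}{314}\right) = \left(-5\right) \frac{7573591}{979052} = - \frac{37867955}{979052} \approx -38.678$)
$x = - \frac{18190471087}{979052}$ ($x = - \frac{37867955}{979052} - 18541 = - \frac{18190471087}{979052} \approx -18580.0$)
$x - \left(-8921 - 2982\right) = - \frac{18190471087}{979052} - \left(-8921 - 2982\right) = - \frac{18190471087}{979052} - -11903 = - \frac{18190471087}{979052} + 11903 = - \frac{6536815131}{979052}$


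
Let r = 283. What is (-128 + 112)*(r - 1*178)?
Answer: -1680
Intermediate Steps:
(-128 + 112)*(r - 1*178) = (-128 + 112)*(283 - 1*178) = -16*(283 - 178) = -16*105 = -1680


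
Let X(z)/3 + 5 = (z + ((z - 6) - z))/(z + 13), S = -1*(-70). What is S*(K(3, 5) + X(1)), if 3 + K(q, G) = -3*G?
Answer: -2385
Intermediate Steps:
K(q, G) = -3 - 3*G
S = 70
X(z) = -15 + 3*(-6 + z)/(13 + z) (X(z) = -15 + 3*((z + ((z - 6) - z))/(z + 13)) = -15 + 3*((z + ((-6 + z) - z))/(13 + z)) = -15 + 3*((z - 6)/(13 + z)) = -15 + 3*((-6 + z)/(13 + z)) = -15 + 3*(-6 + z)/(13 + z))
S*(K(3, 5) + X(1)) = 70*((-3 - 3*5) + 3*(-71 - 4*1)/(13 + 1)) = 70*((-3 - 15) + 3*(-71 - 4)/14) = 70*(-18 + 3*(1/14)*(-75)) = 70*(-18 - 225/14) = 70*(-477/14) = -2385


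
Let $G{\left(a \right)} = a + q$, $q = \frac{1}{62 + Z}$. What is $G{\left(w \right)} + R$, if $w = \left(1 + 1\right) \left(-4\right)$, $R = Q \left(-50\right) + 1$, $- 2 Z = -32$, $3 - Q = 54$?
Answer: $\frac{198355}{78} \approx 2543.0$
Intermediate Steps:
$Q = -51$ ($Q = 3 - 54 = -51$)
$Z = 16$ ($Z = \left(- \frac{1}{2}\right) \left(-32\right) = 16$)
$R = 2551$ ($R = \left(-51\right) \left(-50\right) + 1 = 2550 + 1 = 2551$)
$q = \frac{1}{78}$ ($q = \frac{1}{62 + 16} = \frac{1}{78} \approx 0.012821$)
$w = -8$ ($w = 2 \left(-4\right) = -8$)
$G{\left(a \right)} = \frac{1}{78} + a$ ($G{\left(a \right)} = a + \frac{1}{78} = \frac{1}{78} + a$)
$G{\left(w \right)} + R = \left(\frac{1}{78} - 8\right) + 2551 = - \frac{623}{78} + 2551 = \frac{198355}{78}$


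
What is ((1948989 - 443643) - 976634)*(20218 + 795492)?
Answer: 431275665520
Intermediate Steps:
((1948989 - 443643) - 976634)*(20218 + 795492) = (1505346 - 976634)*815710 = 528712*815710 = 431275665520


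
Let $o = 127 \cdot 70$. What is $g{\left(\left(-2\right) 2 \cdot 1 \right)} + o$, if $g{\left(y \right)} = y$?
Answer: $8886$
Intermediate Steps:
$o = 8890$
$g{\left(\left(-2\right) 2 \cdot 1 \right)} + o = \left(-2\right) 2 \cdot 1 + 8890 = \left(-4\right) 1 + 8890 = -4 + 8890 = 8886$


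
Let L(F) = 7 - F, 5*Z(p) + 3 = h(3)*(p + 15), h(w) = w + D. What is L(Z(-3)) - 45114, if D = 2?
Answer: -225592/5 ≈ -45118.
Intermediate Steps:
h(w) = 2 + w (h(w) = w + 2 = 2 + w)
Z(p) = 72/5 + p (Z(p) = -⅗ + ((2 + 3)*(p + 15))/5 = -⅗ + (5*(15 + p))/5 = -⅗ + (75 + 5*p)/5 = -⅗ + (15 + p) = 72/5 + p)
L(Z(-3)) - 45114 = (7 - (72/5 - 3)) - 45114 = (7 - 1*57/5) - 45114 = (7 - 57/5) - 45114 = -22/5 - 45114 = -225592/5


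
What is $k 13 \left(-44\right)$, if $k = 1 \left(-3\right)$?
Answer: $1716$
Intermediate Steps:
$k = -3$
$k 13 \left(-44\right) = \left(-3\right) 13 \left(-44\right) = \left(-39\right) \left(-44\right) = 1716$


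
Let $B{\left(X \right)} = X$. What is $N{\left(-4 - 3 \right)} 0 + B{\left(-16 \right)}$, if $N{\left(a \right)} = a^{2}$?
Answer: $-16$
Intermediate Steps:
$N{\left(-4 - 3 \right)} 0 + B{\left(-16 \right)} = \left(-4 - 3\right)^{2} \cdot 0 - 16 = \left(-7\right)^{2} \cdot 0 - 16 = 49 \cdot 0 - 16 = 0 - 16 = -16$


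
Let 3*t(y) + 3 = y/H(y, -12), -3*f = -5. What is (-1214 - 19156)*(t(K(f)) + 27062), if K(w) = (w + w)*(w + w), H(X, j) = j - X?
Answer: -14331961945/26 ≈ -5.5123e+8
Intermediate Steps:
f = 5/3 (f = -1/3*(-5) = 5/3 ≈ 1.6667)
K(w) = 4*w**2 (K(w) = (2*w)*(2*w) = 4*w**2)
t(y) = -1 + y/(3*(-12 - y)) (t(y) = -1 + (y/(-12 - y))/3 = -1 + y/(3*(-12 - y)))
(-1214 - 19156)*(t(K(f)) + 27062) = (-1214 - 19156)*(4*(-9 - 4*(5/3)**2)/(3*(12 + 4*(5/3)**2)) + 27062) = -20370*(4*(-9 - 4*25/9)/(3*(12 + 4*(25/9))) + 27062) = -20370*(4*(-9 - 1*100/9)/(3*(12 + 100/9)) + 27062) = -20370*(4*(-9 - 100/9)/(3*(208/9)) + 27062) = -20370*((4/3)*(9/208)*(-181/9) + 27062) = -20370*(-181/156 + 27062) = -20370*4221491/156 = -14331961945/26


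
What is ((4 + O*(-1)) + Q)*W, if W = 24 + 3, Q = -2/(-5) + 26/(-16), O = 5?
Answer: -2403/40 ≈ -60.075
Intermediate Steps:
Q = -49/40 (Q = -2*(-⅕) + 26*(-1/16) = ⅖ - 13/8 = -49/40 ≈ -1.2250)
W = 27
((4 + O*(-1)) + Q)*W = ((4 + 5*(-1)) - 49/40)*27 = ((4 - 5) - 49/40)*27 = (-1 - 49/40)*27 = -89/40*27 = -2403/40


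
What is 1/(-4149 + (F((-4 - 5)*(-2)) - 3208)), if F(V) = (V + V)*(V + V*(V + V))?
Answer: 1/16619 ≈ 6.0172e-5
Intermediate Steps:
F(V) = 2*V*(V + 2*V**2) (F(V) = (2*V)*(V + V*(2*V)) = (2*V)*(V + 2*V**2) = 2*V*(V + 2*V**2))
1/(-4149 + (F((-4 - 5)*(-2)) - 3208)) = 1/(-4149 + (((-4 - 5)*(-2))**2*(2 + 4*((-4 - 5)*(-2))) - 3208)) = 1/(-4149 + ((-9*(-2))**2*(2 + 4*(-9*(-2))) - 3208)) = 1/(-4149 + (18**2*(2 + 4*18) - 3208)) = 1/(-4149 + (324*(2 + 72) - 3208)) = 1/(-4149 + (324*74 - 3208)) = 1/(-4149 + (23976 - 3208)) = 1/(-4149 + 20768) = 1/16619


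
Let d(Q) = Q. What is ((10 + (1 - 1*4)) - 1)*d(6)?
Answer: 36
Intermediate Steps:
((10 + (1 - 1*4)) - 1)*d(6) = ((10 + (1 - 1*4)) - 1)*6 = ((10 + (1 - 4)) - 1)*6 = ((10 - 3) - 1)*6 = (7 - 1)*6 = 6*6 = 36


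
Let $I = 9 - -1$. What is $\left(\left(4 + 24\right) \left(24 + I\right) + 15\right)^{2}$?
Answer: $935089$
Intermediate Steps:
$I = 10$ ($I = 9 + 1 = 10$)
$\left(\left(4 + 24\right) \left(24 + I\right) + 15\right)^{2} = \left(\left(4 + 24\right) \left(24 + 10\right) + 15\right)^{2} = \left(28 \cdot 34 + 15\right)^{2} = \left(952 + 15\right)^{2} = 967^{2} = 935089$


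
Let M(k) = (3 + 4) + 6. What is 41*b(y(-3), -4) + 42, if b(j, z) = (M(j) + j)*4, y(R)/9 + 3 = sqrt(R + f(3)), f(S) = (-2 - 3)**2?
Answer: -2254 + 1476*sqrt(22) ≈ 4669.1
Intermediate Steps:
f(S) = 25 (f(S) = (-5)**2 = 25)
y(R) = -27 + 9*sqrt(25 + R) (y(R) = -27 + 9*sqrt(R + 25) = -27 + 9*sqrt(25 + R))
M(k) = 13 (M(k) = 7 + 6 = 13)
b(j, z) = 52 + 4*j (b(j, z) = (13 + j)*4 = 52 + 4*j)
41*b(y(-3), -4) + 42 = 41*(52 + 4*(-27 + 9*sqrt(25 - 3))) + 42 = 41*(52 + 4*(-27 + 9*sqrt(22))) + 42 = 41*(52 + (-108 + 36*sqrt(22))) + 42 = 41*(-56 + 36*sqrt(22)) + 42 = (-2296 + 1476*sqrt(22)) + 42 = -2254 + 1476*sqrt(22)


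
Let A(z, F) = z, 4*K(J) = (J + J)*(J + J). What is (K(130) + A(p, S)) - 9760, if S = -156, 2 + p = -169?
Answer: 6969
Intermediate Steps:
p = -171 (p = -2 - 169 = -171)
K(J) = J² (K(J) = ((J + J)*(J + J))/4 = ((2*J)*(2*J))/4 = (4*J²)/4 = J²)
(K(130) + A(p, S)) - 9760 = (130² - 171) - 9760 = (16900 - 171) - 9760 = 16729 - 9760 = 6969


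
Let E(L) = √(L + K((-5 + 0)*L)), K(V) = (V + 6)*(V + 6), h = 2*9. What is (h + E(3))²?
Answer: 408 + 72*√21 ≈ 737.95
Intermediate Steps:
h = 18
K(V) = (6 + V)² (K(V) = (6 + V)*(6 + V) = (6 + V)²)
E(L) = √(L + (6 - 5*L)²) (E(L) = √(L + (6 + (-5 + 0)*L)²) = √(L + (6 - 5*L)²))
(h + E(3))² = (18 + √(3 + (-6 + 5*3)²))² = (18 + √(3 + (-6 + 15)²))² = (18 + √(3 + 9²))² = (18 + √(3 + 81))² = (18 + √84)² = (18 + 2*√21)²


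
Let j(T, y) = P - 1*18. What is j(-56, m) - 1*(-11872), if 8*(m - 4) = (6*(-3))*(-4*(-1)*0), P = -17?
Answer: 11837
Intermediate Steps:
m = 4 (m = 4 + ((6*(-3))*(-4*(-1)*0))/8 = 4 + (-72*0)/8 = 4 + (-18*0)/8 = 4 + (1/8)*0 = 4 + 0 = 4)
j(T, y) = -35 (j(T, y) = -17 - 1*18 = -17 - 18 = -35)
j(-56, m) - 1*(-11872) = -35 - 1*(-11872) = -35 + 11872 = 11837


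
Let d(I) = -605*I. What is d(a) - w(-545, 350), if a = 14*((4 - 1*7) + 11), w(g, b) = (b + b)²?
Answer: -557760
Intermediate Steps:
w(g, b) = 4*b² (w(g, b) = (2*b)² = 4*b²)
a = 112 (a = 14*((4 - 7) + 11) = 14*(-3 + 11) = 14*8 = 112)
d(a) - w(-545, 350) = -605*112 - 4*350² = -67760 - 4*122500 = -67760 - 1*490000 = -67760 - 490000 = -557760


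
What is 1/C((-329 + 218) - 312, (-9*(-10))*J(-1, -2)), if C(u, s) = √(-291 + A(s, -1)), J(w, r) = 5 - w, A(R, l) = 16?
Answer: -I*√11/55 ≈ -0.060302*I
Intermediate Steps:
C(u, s) = 5*I*√11 (C(u, s) = √(-291 + 16) = √(-275) = 5*I*√11)
1/C((-329 + 218) - 312, (-9*(-10))*J(-1, -2)) = 1/(5*I*√11) = -I*√11/55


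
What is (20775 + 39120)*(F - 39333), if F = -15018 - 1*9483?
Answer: -3823337430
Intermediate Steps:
F = -24501 (F = -15018 - 9483 = -24501)
(20775 + 39120)*(F - 39333) = (20775 + 39120)*(-24501 - 39333) = 59895*(-63834) = -3823337430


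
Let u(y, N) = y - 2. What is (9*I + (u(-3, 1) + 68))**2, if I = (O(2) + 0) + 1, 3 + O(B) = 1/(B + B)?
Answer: 35721/16 ≈ 2232.6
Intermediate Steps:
u(y, N) = -2 + y
O(B) = -3 + 1/(2*B) (O(B) = -3 + 1/(B + B) = -3 + 1/(2*B))
I = -7/4 (I = ((-3 + (1/2)/2) + 0) + 1 = ((-3 + (1/2)*(1/2)) + 0) + 1 = ((-3 + 1/4) + 0) + 1 = (-11/4 + 0) + 1 = -11/4 + 1 = -7/4 ≈ -1.7500)
(9*I + (u(-3, 1) + 68))**2 = (9*(-7/4) + ((-2 - 3) + 68))**2 = (-63/4 + (-5 + 68))**2 = (-63/4 + 63)**2 = (189/4)**2 = 35721/16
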